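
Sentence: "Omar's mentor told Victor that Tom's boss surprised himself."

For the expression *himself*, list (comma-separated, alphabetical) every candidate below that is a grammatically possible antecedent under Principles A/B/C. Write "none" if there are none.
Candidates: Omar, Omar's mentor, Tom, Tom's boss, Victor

*himself* is a reflexive; Principle A requires it to be bound within its binding domain — the clause headed by 'surprised'.
— Omar: possessor inside the subject DP of the matrix clause; does not c-command the reflexive — cannot bind it (Principle A).
— Omar's mentor: subject of the matrix clause; c-commands the reflexive but lies outside its binding domain — cannot bind it (Principle A).
— Tom: possessor inside the subject DP of the clause headed by 'surprised'; does not c-command the reflexive — cannot bind it (Principle A).
— Tom's boss: subject of the clause headed by 'surprised'; c-commands the reflexive within its binding domain — allowed (Principle A).
— Victor: object of the matrix clause; c-commands the reflexive but lies outside its binding domain — cannot bind it (Principle A).

Tom's boss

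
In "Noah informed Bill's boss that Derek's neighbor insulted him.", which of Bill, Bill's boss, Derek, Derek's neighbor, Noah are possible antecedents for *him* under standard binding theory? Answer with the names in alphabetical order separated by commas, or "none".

*him* is a pronoun; Principle B requires it to be free in its binding domain — the clause headed by 'insulted'.
— Bill: possessor inside the object DP of the matrix clause; does not c-command the pronoun — Principle B does not apply; allowed.
— Bill's boss: object of the matrix clause; c-commands the pronoun but lies outside its binding domain — allowed.
— Derek: possessor inside the subject DP of the clause headed by 'insulted'; does not c-command the pronoun — Principle B does not apply; allowed.
— Derek's neighbor: subject of the clause headed by 'insulted'; c-commands the pronoun within its binding domain — blocked (Principle B).
— Noah: subject of the matrix clause; c-commands the pronoun but lies outside its binding domain — allowed.

Bill, Bill's boss, Derek, Noah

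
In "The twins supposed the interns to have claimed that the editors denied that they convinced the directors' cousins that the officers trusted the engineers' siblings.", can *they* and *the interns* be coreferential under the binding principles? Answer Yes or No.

*the interns* is an R-expression; Principle C requires it to be free (not bound by any c-commanding expression).
— they: subject of the clause headed by 'convinced'; the pronoun does not c-command the R-expression — coreference allowed.

Yes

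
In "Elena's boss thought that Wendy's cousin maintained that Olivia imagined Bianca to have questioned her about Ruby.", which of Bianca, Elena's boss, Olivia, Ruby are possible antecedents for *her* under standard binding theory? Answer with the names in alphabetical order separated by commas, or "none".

Elena's boss, Olivia

*her* is a pronoun; Principle B requires it to be free in its binding domain — the clause headed by 'questioned'.
— Bianca: subject of the clause headed by 'questioned'; c-commands the pronoun within its binding domain — blocked (Principle B).
— Elena's boss: subject of the matrix clause; c-commands the pronoun but lies outside its binding domain — allowed.
— Olivia: subject of the clause headed by 'imagined'; c-commands the pronoun but lies outside its binding domain — allowed.
— Ruby: second object of the clause headed by 'questioned'; is c-commanded by the pronoun; coreference would bind this R-expression — blocked (Principle C).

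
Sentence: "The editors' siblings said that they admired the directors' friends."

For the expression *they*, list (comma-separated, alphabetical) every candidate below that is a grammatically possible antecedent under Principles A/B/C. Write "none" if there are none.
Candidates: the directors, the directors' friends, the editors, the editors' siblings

the editors, the editors' siblings

*they* is a pronoun; Principle B requires it to be free in its binding domain — the clause headed by 'admired'.
— the directors: possessor inside the object DP of the clause headed by 'admired'; is c-commanded by the pronoun; coreference would bind this R-expression — blocked (Principle C).
— the directors' friends: object of the clause headed by 'admired'; is c-commanded by the pronoun; coreference would bind this R-expression — blocked (Principle C).
— the editors: possessor inside the subject DP of the matrix clause; does not c-command the pronoun — Principle B does not apply; allowed.
— the editors' siblings: subject of the matrix clause; c-commands the pronoun but lies outside its binding domain — allowed.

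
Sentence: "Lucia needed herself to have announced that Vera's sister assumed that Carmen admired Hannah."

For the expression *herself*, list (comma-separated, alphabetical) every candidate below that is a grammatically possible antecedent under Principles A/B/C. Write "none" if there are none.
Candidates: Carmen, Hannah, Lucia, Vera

*herself* is a reflexive; Principle A requires it to be bound within its binding domain — the matrix clause.
— Carmen: subject of the clause headed by 'admired'; does not c-command the reflexive — cannot bind it (Principle A).
— Hannah: object of the clause headed by 'admired'; does not c-command the reflexive — cannot bind it (Principle A).
— Lucia: subject of the matrix clause; c-commands the reflexive within its binding domain — allowed (Principle A).
— Vera: possessor inside the subject DP of the clause headed by 'assumed'; does not c-command the reflexive — cannot bind it (Principle A).

Lucia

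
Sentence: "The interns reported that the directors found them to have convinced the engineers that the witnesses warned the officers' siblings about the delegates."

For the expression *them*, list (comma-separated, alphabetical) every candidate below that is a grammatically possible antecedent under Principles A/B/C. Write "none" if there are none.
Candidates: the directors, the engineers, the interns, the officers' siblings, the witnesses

the interns

*them* is a pronoun; Principle B requires it to be free in its binding domain — the clause headed by 'found'.
— the directors: subject of the clause headed by 'found'; c-commands the pronoun within its binding domain — blocked (Principle B).
— the engineers: object of the clause headed by 'convinced'; is c-commanded by the pronoun; coreference would bind this R-expression — blocked (Principle C).
— the interns: subject of the matrix clause; c-commands the pronoun but lies outside its binding domain — allowed.
— the officers' siblings: object of the clause headed by 'warned'; is c-commanded by the pronoun; coreference would bind this R-expression — blocked (Principle C).
— the witnesses: subject of the clause headed by 'warned'; is c-commanded by the pronoun; coreference would bind this R-expression — blocked (Principle C).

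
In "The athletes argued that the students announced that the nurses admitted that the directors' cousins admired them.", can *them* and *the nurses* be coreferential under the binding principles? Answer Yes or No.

Yes

*the nurses* is an R-expression; Principle C requires it to be free (not bound by any c-commanding expression).
— them: object of the clause headed by 'admired'; the pronoun does not c-command the R-expression — coreference allowed.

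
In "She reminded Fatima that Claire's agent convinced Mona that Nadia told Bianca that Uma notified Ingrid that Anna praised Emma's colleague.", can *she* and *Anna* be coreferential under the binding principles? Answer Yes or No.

No

*Anna* is an R-expression; Principle C requires it to be free (not bound by any c-commanding expression).
— she: subject of the matrix clause; the pronoun c-commands the R-expression — coreference blocked (Principle C).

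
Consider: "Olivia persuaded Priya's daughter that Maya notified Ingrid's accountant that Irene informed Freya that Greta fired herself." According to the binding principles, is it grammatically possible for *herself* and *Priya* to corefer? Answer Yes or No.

*herself* is a reflexive; Principle A requires it to be bound within its binding domain — the clause headed by 'fired'.
— Priya: possessor inside the object DP of the matrix clause; does not c-command the reflexive — cannot bind it (Principle A).

No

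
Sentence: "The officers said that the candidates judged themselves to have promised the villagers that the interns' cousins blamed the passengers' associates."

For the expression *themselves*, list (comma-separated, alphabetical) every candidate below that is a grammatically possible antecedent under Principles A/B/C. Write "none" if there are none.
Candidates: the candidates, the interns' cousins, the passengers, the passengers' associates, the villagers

*themselves* is a reflexive; Principle A requires it to be bound within its binding domain — the clause headed by 'judged'.
— the candidates: subject of the clause headed by 'judged'; c-commands the reflexive within its binding domain — allowed (Principle A).
— the interns' cousins: subject of the clause headed by 'blamed'; does not c-command the reflexive — cannot bind it (Principle A).
— the passengers: possessor inside the object DP of the clause headed by 'blamed'; does not c-command the reflexive — cannot bind it (Principle A).
— the passengers' associates: object of the clause headed by 'blamed'; does not c-command the reflexive — cannot bind it (Principle A).
— the villagers: object of the clause headed by 'promised'; does not c-command the reflexive — cannot bind it (Principle A).

the candidates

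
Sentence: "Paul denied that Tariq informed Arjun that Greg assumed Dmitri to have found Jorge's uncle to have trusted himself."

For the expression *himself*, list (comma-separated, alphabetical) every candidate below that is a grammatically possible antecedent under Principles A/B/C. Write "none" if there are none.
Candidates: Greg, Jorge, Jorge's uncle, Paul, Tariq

*himself* is a reflexive; Principle A requires it to be bound within its binding domain — the clause headed by 'trusted'.
— Greg: subject of the clause headed by 'assumed'; c-commands the reflexive but lies outside its binding domain — cannot bind it (Principle A).
— Jorge: possessor inside the subject DP of the clause headed by 'trusted'; does not c-command the reflexive — cannot bind it (Principle A).
— Jorge's uncle: subject of the clause headed by 'trusted'; c-commands the reflexive within its binding domain — allowed (Principle A).
— Paul: subject of the matrix clause; c-commands the reflexive but lies outside its binding domain — cannot bind it (Principle A).
— Tariq: subject of the clause headed by 'informed'; c-commands the reflexive but lies outside its binding domain — cannot bind it (Principle A).

Jorge's uncle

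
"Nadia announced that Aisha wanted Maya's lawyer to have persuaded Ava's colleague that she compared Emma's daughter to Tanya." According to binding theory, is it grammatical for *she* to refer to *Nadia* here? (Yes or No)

*Nadia* is an R-expression; Principle C requires it to be free (not bound by any c-commanding expression).
— she: subject of the clause headed by 'compared'; the pronoun does not c-command the R-expression — coreference allowed.

Yes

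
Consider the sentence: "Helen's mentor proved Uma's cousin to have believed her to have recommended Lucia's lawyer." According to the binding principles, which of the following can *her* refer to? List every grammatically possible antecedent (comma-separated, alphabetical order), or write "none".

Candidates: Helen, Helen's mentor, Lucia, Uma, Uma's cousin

*her* is a pronoun; Principle B requires it to be free in its binding domain — the clause headed by 'believed'.
— Helen: possessor inside the subject DP of the matrix clause; does not c-command the pronoun — Principle B does not apply; allowed.
— Helen's mentor: subject of the matrix clause; c-commands the pronoun but lies outside its binding domain — allowed.
— Lucia: possessor inside the object DP of the clause headed by 'recommended'; is c-commanded by the pronoun; coreference would bind this R-expression — blocked (Principle C).
— Uma: possessor inside the subject DP of the clause headed by 'believed'; does not c-command the pronoun — Principle B does not apply; allowed.
— Uma's cousin: subject of the clause headed by 'believed'; c-commands the pronoun within its binding domain — blocked (Principle B).

Helen, Helen's mentor, Uma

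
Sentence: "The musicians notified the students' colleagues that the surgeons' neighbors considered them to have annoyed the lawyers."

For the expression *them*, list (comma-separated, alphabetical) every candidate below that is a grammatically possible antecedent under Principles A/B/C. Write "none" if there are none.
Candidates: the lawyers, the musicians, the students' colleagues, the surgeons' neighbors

the musicians, the students' colleagues

*them* is a pronoun; Principle B requires it to be free in its binding domain — the clause headed by 'considered'.
— the lawyers: object of the clause headed by 'annoyed'; is c-commanded by the pronoun; coreference would bind this R-expression — blocked (Principle C).
— the musicians: subject of the matrix clause; c-commands the pronoun but lies outside its binding domain — allowed.
— the students' colleagues: object of the matrix clause; c-commands the pronoun but lies outside its binding domain — allowed.
— the surgeons' neighbors: subject of the clause headed by 'considered'; c-commands the pronoun within its binding domain — blocked (Principle B).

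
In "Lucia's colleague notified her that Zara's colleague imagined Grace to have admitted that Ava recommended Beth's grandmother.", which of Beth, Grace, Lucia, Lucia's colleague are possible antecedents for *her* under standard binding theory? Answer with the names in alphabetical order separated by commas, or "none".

*her* is a pronoun; Principle B requires it to be free in its binding domain — the matrix clause.
— Beth: possessor inside the object DP of the clause headed by 'recommended'; is c-commanded by the pronoun; coreference would bind this R-expression — blocked (Principle C).
— Grace: subject of the clause headed by 'admitted'; is c-commanded by the pronoun; coreference would bind this R-expression — blocked (Principle C).
— Lucia: possessor inside the subject DP of the matrix clause; does not c-command the pronoun — Principle B does not apply; allowed.
— Lucia's colleague: subject of the matrix clause; c-commands the pronoun within its binding domain — blocked (Principle B).

Lucia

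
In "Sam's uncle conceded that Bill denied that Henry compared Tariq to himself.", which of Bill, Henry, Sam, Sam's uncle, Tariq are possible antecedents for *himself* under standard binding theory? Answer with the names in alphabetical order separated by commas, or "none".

*himself* is a reflexive; Principle A requires it to be bound within its binding domain — the clause headed by 'compared'.
— Bill: subject of the clause headed by 'denied'; c-commands the reflexive but lies outside its binding domain — cannot bind it (Principle A).
— Henry: subject of the clause headed by 'compared'; c-commands the reflexive within its binding domain — allowed (Principle A).
— Sam: possessor inside the subject DP of the matrix clause; does not c-command the reflexive — cannot bind it (Principle A).
— Sam's uncle: subject of the matrix clause; c-commands the reflexive but lies outside its binding domain — cannot bind it (Principle A).
— Tariq: object of the clause headed by 'compared'; c-commands the reflexive within its binding domain — allowed (Principle A).

Henry, Tariq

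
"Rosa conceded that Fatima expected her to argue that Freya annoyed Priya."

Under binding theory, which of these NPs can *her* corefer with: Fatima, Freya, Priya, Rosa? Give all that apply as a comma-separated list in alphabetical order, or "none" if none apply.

Rosa

*her* is a pronoun; Principle B requires it to be free in its binding domain — the clause headed by 'expected'.
— Fatima: subject of the clause headed by 'expected'; c-commands the pronoun within its binding domain — blocked (Principle B).
— Freya: subject of the clause headed by 'annoyed'; is c-commanded by the pronoun; coreference would bind this R-expression — blocked (Principle C).
— Priya: object of the clause headed by 'annoyed'; is c-commanded by the pronoun; coreference would bind this R-expression — blocked (Principle C).
— Rosa: subject of the matrix clause; c-commands the pronoun but lies outside its binding domain — allowed.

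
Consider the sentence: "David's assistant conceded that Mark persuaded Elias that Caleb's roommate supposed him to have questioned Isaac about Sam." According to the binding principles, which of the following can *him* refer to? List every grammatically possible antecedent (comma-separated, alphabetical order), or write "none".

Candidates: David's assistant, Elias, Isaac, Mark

*him* is a pronoun; Principle B requires it to be free in its binding domain — the clause headed by 'supposed'.
— David's assistant: subject of the matrix clause; c-commands the pronoun but lies outside its binding domain — allowed.
— Elias: object of the clause headed by 'persuaded'; c-commands the pronoun but lies outside its binding domain — allowed.
— Isaac: object of the clause headed by 'questioned'; is c-commanded by the pronoun; coreference would bind this R-expression — blocked (Principle C).
— Mark: subject of the clause headed by 'persuaded'; c-commands the pronoun but lies outside its binding domain — allowed.

David's assistant, Elias, Mark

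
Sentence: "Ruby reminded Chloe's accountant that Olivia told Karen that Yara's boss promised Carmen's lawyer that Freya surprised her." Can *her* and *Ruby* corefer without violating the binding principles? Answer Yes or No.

*Ruby* is an R-expression; Principle C requires it to be free (not bound by any c-commanding expression).
— her: object of the clause headed by 'surprised'; the pronoun does not c-command the R-expression — coreference allowed.

Yes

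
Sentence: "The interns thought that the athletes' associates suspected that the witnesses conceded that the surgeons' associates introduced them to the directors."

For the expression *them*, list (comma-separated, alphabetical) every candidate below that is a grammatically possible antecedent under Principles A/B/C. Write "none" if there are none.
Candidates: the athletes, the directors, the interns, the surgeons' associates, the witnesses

*them* is a pronoun; Principle B requires it to be free in its binding domain — the clause headed by 'introduced'.
— the athletes: possessor inside the subject DP of the clause headed by 'suspected'; does not c-command the pronoun — Principle B does not apply; allowed.
— the directors: second object of the clause headed by 'introduced'; is c-commanded by the pronoun; coreference would bind this R-expression — blocked (Principle C).
— the interns: subject of the matrix clause; c-commands the pronoun but lies outside its binding domain — allowed.
— the surgeons' associates: subject of the clause headed by 'introduced'; c-commands the pronoun within its binding domain — blocked (Principle B).
— the witnesses: subject of the clause headed by 'conceded'; c-commands the pronoun but lies outside its binding domain — allowed.

the athletes, the interns, the witnesses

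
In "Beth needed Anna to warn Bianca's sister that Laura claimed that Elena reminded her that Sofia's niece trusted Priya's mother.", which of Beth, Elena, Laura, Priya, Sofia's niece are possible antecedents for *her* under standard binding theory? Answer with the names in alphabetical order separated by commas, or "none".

Beth, Laura

*her* is a pronoun; Principle B requires it to be free in its binding domain — the clause headed by 'reminded'.
— Beth: subject of the matrix clause; c-commands the pronoun but lies outside its binding domain — allowed.
— Elena: subject of the clause headed by 'reminded'; c-commands the pronoun within its binding domain — blocked (Principle B).
— Laura: subject of the clause headed by 'claimed'; c-commands the pronoun but lies outside its binding domain — allowed.
— Priya: possessor inside the object DP of the clause headed by 'trusted'; is c-commanded by the pronoun; coreference would bind this R-expression — blocked (Principle C).
— Sofia's niece: subject of the clause headed by 'trusted'; is c-commanded by the pronoun; coreference would bind this R-expression — blocked (Principle C).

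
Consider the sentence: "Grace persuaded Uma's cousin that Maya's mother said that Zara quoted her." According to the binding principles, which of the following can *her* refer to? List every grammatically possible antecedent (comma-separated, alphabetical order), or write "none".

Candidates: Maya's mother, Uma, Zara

Maya's mother, Uma

*her* is a pronoun; Principle B requires it to be free in its binding domain — the clause headed by 'quoted'.
— Maya's mother: subject of the clause headed by 'said'; c-commands the pronoun but lies outside its binding domain — allowed.
— Uma: possessor inside the object DP of the matrix clause; does not c-command the pronoun — Principle B does not apply; allowed.
— Zara: subject of the clause headed by 'quoted'; c-commands the pronoun within its binding domain — blocked (Principle B).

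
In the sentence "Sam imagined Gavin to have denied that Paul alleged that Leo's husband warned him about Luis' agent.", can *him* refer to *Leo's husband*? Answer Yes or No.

No

*him* is a pronoun; Principle B requires it to be free in its binding domain — the clause headed by 'warned'.
— Leo's husband: subject of the clause headed by 'warned'; c-commands the pronoun within its binding domain — blocked (Principle B).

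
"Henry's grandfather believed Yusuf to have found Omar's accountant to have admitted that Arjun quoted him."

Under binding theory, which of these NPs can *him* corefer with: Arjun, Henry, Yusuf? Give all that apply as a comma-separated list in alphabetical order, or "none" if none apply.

*him* is a pronoun; Principle B requires it to be free in its binding domain — the clause headed by 'quoted'.
— Arjun: subject of the clause headed by 'quoted'; c-commands the pronoun within its binding domain — blocked (Principle B).
— Henry: possessor inside the subject DP of the matrix clause; does not c-command the pronoun — Principle B does not apply; allowed.
— Yusuf: subject of the clause headed by 'found'; c-commands the pronoun but lies outside its binding domain — allowed.

Henry, Yusuf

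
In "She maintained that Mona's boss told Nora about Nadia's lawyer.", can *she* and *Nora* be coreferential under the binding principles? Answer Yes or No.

No

*Nora* is an R-expression; Principle C requires it to be free (not bound by any c-commanding expression).
— she: subject of the matrix clause; the pronoun c-commands the R-expression — coreference blocked (Principle C).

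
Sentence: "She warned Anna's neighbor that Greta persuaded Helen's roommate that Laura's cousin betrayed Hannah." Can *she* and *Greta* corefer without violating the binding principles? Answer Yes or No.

*Greta* is an R-expression; Principle C requires it to be free (not bound by any c-commanding expression).
— she: subject of the matrix clause; the pronoun c-commands the R-expression — coreference blocked (Principle C).

No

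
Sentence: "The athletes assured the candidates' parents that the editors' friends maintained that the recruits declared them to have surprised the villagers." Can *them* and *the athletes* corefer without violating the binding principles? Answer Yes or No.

*the athletes* is an R-expression; Principle C requires it to be free (not bound by any c-commanding expression).
— them: subject of the clause headed by 'surprised'; the pronoun does not c-command the R-expression — coreference allowed.

Yes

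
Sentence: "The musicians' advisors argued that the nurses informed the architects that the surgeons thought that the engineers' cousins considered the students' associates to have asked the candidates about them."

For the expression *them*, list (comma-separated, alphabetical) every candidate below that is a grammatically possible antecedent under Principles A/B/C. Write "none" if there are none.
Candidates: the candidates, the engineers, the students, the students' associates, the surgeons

the engineers, the students, the surgeons

*them* is a pronoun; Principle B requires it to be free in its binding domain — the clause headed by 'asked'.
— the candidates: object of the clause headed by 'asked'; c-commands the pronoun within its binding domain — blocked (Principle B).
— the engineers: possessor inside the subject DP of the clause headed by 'considered'; does not c-command the pronoun — Principle B does not apply; allowed.
— the students: possessor inside the subject DP of the clause headed by 'asked'; does not c-command the pronoun — Principle B does not apply; allowed.
— the students' associates: subject of the clause headed by 'asked'; c-commands the pronoun within its binding domain — blocked (Principle B).
— the surgeons: subject of the clause headed by 'thought'; c-commands the pronoun but lies outside its binding domain — allowed.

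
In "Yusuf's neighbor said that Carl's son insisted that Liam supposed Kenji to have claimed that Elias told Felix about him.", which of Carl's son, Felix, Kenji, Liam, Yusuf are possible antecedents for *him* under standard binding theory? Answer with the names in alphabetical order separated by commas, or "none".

*him* is a pronoun; Principle B requires it to be free in its binding domain — the clause headed by 'told'.
— Carl's son: subject of the clause headed by 'insisted'; c-commands the pronoun but lies outside its binding domain — allowed.
— Felix: object of the clause headed by 'told'; c-commands the pronoun within its binding domain — blocked (Principle B).
— Kenji: subject of the clause headed by 'claimed'; c-commands the pronoun but lies outside its binding domain — allowed.
— Liam: subject of the clause headed by 'supposed'; c-commands the pronoun but lies outside its binding domain — allowed.
— Yusuf: possessor inside the subject DP of the matrix clause; does not c-command the pronoun — Principle B does not apply; allowed.

Carl's son, Kenji, Liam, Yusuf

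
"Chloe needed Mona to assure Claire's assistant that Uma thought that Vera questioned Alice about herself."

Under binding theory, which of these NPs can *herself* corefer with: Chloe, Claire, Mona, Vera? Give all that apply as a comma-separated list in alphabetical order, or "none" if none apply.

Vera

*herself* is a reflexive; Principle A requires it to be bound within its binding domain — the clause headed by 'questioned'.
— Chloe: subject of the matrix clause; c-commands the reflexive but lies outside its binding domain — cannot bind it (Principle A).
— Claire: possessor inside the object DP of the clause headed by 'assure'; does not c-command the reflexive — cannot bind it (Principle A).
— Mona: subject of the clause headed by 'assure'; c-commands the reflexive but lies outside its binding domain — cannot bind it (Principle A).
— Vera: subject of the clause headed by 'questioned'; c-commands the reflexive within its binding domain — allowed (Principle A).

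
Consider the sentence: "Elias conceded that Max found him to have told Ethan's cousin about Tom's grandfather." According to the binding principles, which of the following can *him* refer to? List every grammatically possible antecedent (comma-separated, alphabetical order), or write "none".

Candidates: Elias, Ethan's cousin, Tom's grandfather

*him* is a pronoun; Principle B requires it to be free in its binding domain — the clause headed by 'found'.
— Elias: subject of the matrix clause; c-commands the pronoun but lies outside its binding domain — allowed.
— Ethan's cousin: object of the clause headed by 'told'; is c-commanded by the pronoun; coreference would bind this R-expression — blocked (Principle C).
— Tom's grandfather: second object of the clause headed by 'told'; is c-commanded by the pronoun; coreference would bind this R-expression — blocked (Principle C).

Elias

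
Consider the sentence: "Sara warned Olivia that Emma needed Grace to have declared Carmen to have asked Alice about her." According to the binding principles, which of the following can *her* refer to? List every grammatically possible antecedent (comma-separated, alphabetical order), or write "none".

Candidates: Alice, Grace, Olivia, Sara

*her* is a pronoun; Principle B requires it to be free in its binding domain — the clause headed by 'asked'.
— Alice: object of the clause headed by 'asked'; c-commands the pronoun within its binding domain — blocked (Principle B).
— Grace: subject of the clause headed by 'declared'; c-commands the pronoun but lies outside its binding domain — allowed.
— Olivia: object of the matrix clause; c-commands the pronoun but lies outside its binding domain — allowed.
— Sara: subject of the matrix clause; c-commands the pronoun but lies outside its binding domain — allowed.

Grace, Olivia, Sara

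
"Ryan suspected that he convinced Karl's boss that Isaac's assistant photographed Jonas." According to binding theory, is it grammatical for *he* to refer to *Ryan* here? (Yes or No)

Yes

*Ryan* is an R-expression; Principle C requires it to be free (not bound by any c-commanding expression).
— he: subject of the clause headed by 'convinced'; the pronoun does not c-command the R-expression — coreference allowed.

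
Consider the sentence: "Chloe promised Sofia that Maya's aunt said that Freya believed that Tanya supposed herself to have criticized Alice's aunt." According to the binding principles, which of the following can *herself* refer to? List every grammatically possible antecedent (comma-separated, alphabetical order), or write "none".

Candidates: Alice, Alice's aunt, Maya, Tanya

Tanya

*herself* is a reflexive; Principle A requires it to be bound within its binding domain — the clause headed by 'supposed'.
— Alice: possessor inside the object DP of the clause headed by 'criticized'; does not c-command the reflexive — cannot bind it (Principle A).
— Alice's aunt: object of the clause headed by 'criticized'; does not c-command the reflexive — cannot bind it (Principle A).
— Maya: possessor inside the subject DP of the clause headed by 'said'; does not c-command the reflexive — cannot bind it (Principle A).
— Tanya: subject of the clause headed by 'supposed'; c-commands the reflexive within its binding domain — allowed (Principle A).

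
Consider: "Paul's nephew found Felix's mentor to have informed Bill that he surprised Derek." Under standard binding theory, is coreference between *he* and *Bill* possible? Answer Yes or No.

*Bill* is an R-expression; Principle C requires it to be free (not bound by any c-commanding expression).
— he: subject of the clause headed by 'surprised'; the pronoun does not c-command the R-expression — coreference allowed.

Yes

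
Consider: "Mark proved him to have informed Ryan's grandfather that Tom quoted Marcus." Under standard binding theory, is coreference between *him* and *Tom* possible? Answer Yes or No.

*Tom* is an R-expression; Principle C requires it to be free (not bound by any c-commanding expression).
— him: subject of the clause headed by 'informed'; the pronoun c-commands the R-expression — coreference blocked (Principle C).

No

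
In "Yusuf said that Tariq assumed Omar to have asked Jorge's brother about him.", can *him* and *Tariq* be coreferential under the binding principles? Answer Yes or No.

Yes

*Tariq* is an R-expression; Principle C requires it to be free (not bound by any c-commanding expression).
— him: second object of the clause headed by 'asked'; the pronoun does not c-command the R-expression — coreference allowed.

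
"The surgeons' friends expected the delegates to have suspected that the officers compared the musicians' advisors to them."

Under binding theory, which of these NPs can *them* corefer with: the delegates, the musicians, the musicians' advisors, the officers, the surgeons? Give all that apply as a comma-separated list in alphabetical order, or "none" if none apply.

the delegates, the musicians, the surgeons

*them* is a pronoun; Principle B requires it to be free in its binding domain — the clause headed by 'compared'.
— the delegates: subject of the clause headed by 'suspected'; c-commands the pronoun but lies outside its binding domain — allowed.
— the musicians: possessor inside the object DP of the clause headed by 'compared'; does not c-command the pronoun — Principle B does not apply; allowed.
— the musicians' advisors: object of the clause headed by 'compared'; c-commands the pronoun within its binding domain — blocked (Principle B).
— the officers: subject of the clause headed by 'compared'; c-commands the pronoun within its binding domain — blocked (Principle B).
— the surgeons: possessor inside the subject DP of the matrix clause; does not c-command the pronoun — Principle B does not apply; allowed.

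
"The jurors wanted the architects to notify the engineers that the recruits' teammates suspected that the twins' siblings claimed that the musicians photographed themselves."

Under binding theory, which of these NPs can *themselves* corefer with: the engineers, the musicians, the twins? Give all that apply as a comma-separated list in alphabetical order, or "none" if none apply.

*themselves* is a reflexive; Principle A requires it to be bound within its binding domain — the clause headed by 'photographed'.
— the engineers: object of the clause headed by 'notify'; c-commands the reflexive but lies outside its binding domain — cannot bind it (Principle A).
— the musicians: subject of the clause headed by 'photographed'; c-commands the reflexive within its binding domain — allowed (Principle A).
— the twins: possessor inside the subject DP of the clause headed by 'claimed'; does not c-command the reflexive — cannot bind it (Principle A).

the musicians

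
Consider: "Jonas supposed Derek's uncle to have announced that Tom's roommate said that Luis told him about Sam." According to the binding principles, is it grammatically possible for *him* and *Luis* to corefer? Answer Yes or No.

No

*him* is a pronoun; Principle B requires it to be free in its binding domain — the clause headed by 'told'.
— Luis: subject of the clause headed by 'told'; c-commands the pronoun within its binding domain — blocked (Principle B).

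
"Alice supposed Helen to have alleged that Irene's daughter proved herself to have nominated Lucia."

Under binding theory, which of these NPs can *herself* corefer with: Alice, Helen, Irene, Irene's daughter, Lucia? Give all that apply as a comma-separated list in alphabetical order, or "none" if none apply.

*herself* is a reflexive; Principle A requires it to be bound within its binding domain — the clause headed by 'proved'.
— Alice: subject of the matrix clause; c-commands the reflexive but lies outside its binding domain — cannot bind it (Principle A).
— Helen: subject of the clause headed by 'alleged'; c-commands the reflexive but lies outside its binding domain — cannot bind it (Principle A).
— Irene: possessor inside the subject DP of the clause headed by 'proved'; does not c-command the reflexive — cannot bind it (Principle A).
— Irene's daughter: subject of the clause headed by 'proved'; c-commands the reflexive within its binding domain — allowed (Principle A).
— Lucia: object of the clause headed by 'nominated'; does not c-command the reflexive — cannot bind it (Principle A).

Irene's daughter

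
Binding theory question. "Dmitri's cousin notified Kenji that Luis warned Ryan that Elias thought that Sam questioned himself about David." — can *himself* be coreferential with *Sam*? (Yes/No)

*himself* is a reflexive; Principle A requires it to be bound within its binding domain — the clause headed by 'questioned'.
— Sam: subject of the clause headed by 'questioned'; c-commands the reflexive within its binding domain — allowed (Principle A).

Yes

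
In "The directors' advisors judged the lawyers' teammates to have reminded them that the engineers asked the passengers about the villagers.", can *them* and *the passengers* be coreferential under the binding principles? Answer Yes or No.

No

*the passengers* is an R-expression; Principle C requires it to be free (not bound by any c-commanding expression).
— them: object of the clause headed by 'reminded'; the pronoun c-commands the R-expression — coreference blocked (Principle C).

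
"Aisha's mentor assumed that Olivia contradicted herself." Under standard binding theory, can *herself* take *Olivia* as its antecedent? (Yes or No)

Yes

*herself* is a reflexive; Principle A requires it to be bound within its binding domain — the clause headed by 'contradicted'.
— Olivia: subject of the clause headed by 'contradicted'; c-commands the reflexive within its binding domain — allowed (Principle A).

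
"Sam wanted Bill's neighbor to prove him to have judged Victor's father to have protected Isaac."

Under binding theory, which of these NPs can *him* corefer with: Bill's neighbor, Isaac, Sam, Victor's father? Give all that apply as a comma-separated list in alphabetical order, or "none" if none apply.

*him* is a pronoun; Principle B requires it to be free in its binding domain — the clause headed by 'prove'.
— Bill's neighbor: subject of the clause headed by 'prove'; c-commands the pronoun within its binding domain — blocked (Principle B).
— Isaac: object of the clause headed by 'protected'; is c-commanded by the pronoun; coreference would bind this R-expression — blocked (Principle C).
— Sam: subject of the matrix clause; c-commands the pronoun but lies outside its binding domain — allowed.
— Victor's father: subject of the clause headed by 'protected'; is c-commanded by the pronoun; coreference would bind this R-expression — blocked (Principle C).

Sam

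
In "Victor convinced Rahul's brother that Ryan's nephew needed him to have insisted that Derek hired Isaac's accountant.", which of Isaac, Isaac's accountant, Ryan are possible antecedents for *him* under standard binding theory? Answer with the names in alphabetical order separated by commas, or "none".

Ryan

*him* is a pronoun; Principle B requires it to be free in its binding domain — the clause headed by 'needed'.
— Isaac: possessor inside the object DP of the clause headed by 'hired'; is c-commanded by the pronoun; coreference would bind this R-expression — blocked (Principle C).
— Isaac's accountant: object of the clause headed by 'hired'; is c-commanded by the pronoun; coreference would bind this R-expression — blocked (Principle C).
— Ryan: possessor inside the subject DP of the clause headed by 'needed'; does not c-command the pronoun — Principle B does not apply; allowed.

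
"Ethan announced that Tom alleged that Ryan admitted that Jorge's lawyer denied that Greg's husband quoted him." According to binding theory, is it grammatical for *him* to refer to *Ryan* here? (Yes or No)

Yes

*Ryan* is an R-expression; Principle C requires it to be free (not bound by any c-commanding expression).
— him: object of the clause headed by 'quoted'; the pronoun does not c-command the R-expression — coreference allowed.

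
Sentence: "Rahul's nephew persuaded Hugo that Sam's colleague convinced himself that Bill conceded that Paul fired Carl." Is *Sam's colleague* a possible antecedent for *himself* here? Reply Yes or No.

*himself* is a reflexive; Principle A requires it to be bound within its binding domain — the clause headed by 'convinced'.
— Sam's colleague: subject of the clause headed by 'convinced'; c-commands the reflexive within its binding domain — allowed (Principle A).

Yes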